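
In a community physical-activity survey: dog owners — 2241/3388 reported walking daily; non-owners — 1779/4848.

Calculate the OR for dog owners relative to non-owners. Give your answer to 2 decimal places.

OR = (2241 × 3069) / (1147 × 1779) = 6877629/2040513 ≈ 3.37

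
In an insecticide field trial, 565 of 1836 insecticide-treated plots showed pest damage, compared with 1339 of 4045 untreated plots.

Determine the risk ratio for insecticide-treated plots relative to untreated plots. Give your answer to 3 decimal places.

0.930

risk, insecticide-treated plots = 565/1836 = 0.3077
risk, untreated plots = 1339/4045 = 0.3310
RR = 0.3077 / 0.3310 = 0.930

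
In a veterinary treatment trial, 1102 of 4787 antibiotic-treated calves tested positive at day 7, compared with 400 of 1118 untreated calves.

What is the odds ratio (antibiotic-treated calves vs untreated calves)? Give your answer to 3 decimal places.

OR: 0.537

odds, antibiotic-treated calves = 1102/3685 = 0.2991
odds, untreated calves = 400/718 = 0.5571
OR = 0.2991 / 0.5571 = 0.537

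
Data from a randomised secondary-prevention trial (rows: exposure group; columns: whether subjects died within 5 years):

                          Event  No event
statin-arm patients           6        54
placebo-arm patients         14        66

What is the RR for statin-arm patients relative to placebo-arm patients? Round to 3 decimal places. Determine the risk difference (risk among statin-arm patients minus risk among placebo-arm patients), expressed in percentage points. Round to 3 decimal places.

RR = 0.571; RD = -7.500

risk, statin-arm patients = 6/60 = 0.1000
risk, placebo-arm patients = 14/80 = 0.1750
RR = 0.1000 / 0.1750 = 0.571
risk difference = 0.1000 − 0.1750 = -0.0750 → -7.500 percentage points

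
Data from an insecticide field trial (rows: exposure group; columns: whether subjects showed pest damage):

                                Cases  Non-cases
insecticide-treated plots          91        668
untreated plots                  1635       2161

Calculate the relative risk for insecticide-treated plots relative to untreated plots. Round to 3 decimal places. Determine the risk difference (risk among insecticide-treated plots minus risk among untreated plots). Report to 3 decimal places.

risk, insecticide-treated plots = 91/759 = 0.1199
risk, untreated plots = 1635/3796 = 0.4307
RR = 0.1199 / 0.4307 = 0.278
risk difference = 0.1199 − 0.4307 = -0.311

RR = 0.278; RD = -0.311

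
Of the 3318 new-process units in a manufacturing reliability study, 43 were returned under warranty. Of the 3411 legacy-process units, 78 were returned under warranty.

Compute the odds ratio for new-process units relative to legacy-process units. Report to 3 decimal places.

odds, new-process units = 43/3275 = 0.01313
odds, legacy-process units = 78/3333 = 0.02340
OR = 0.01313 / 0.02340 = 0.561

0.561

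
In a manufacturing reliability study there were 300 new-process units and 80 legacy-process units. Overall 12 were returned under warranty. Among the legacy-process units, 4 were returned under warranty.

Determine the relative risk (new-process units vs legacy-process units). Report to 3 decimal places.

RR ≈ 0.533

new-process units with the outcome: 12 − 4 = 8
new-process units without the outcome: 300 − 8 = 292
legacy-process units without the outcome: 80 − 4 = 76
risk, new-process units = 8/300 = 0.02667
risk, legacy-process units = 4/80 = 0.05000
RR = 0.02667 / 0.05000 = 0.533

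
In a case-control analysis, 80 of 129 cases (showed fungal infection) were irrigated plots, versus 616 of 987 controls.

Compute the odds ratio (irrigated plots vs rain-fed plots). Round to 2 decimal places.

OR = (80 × 371) / (616 × 49) = 29680/30184 ≈ 0.98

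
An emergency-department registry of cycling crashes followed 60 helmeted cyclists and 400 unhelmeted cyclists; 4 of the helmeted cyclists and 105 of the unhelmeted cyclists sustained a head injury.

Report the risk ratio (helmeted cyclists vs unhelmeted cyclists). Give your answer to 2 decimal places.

risk, helmeted cyclists = 4/60 = 0.0667
risk, unhelmeted cyclists = 105/400 = 0.2625
RR = 0.0667 / 0.2625 = 0.25

RR: 0.25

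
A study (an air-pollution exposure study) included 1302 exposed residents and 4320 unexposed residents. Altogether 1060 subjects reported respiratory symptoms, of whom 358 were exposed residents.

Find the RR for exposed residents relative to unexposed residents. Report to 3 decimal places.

exposed residents without the outcome: 1302 − 358 = 944
unexposed residents with the outcome: 1060 − 358 = 702
unexposed residents without the outcome: 4320 − 702 = 3618
risk, exposed residents = 358/1302 = 0.2750
risk, unexposed residents = 702/4320 = 0.1625
RR = 0.2750 / 0.1625 = 1.692

RR: 1.692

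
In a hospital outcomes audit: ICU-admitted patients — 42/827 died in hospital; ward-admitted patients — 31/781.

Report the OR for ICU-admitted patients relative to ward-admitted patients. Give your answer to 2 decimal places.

OR = (42 × 750) / (785 × 31) = 31500/24335 ≈ 1.29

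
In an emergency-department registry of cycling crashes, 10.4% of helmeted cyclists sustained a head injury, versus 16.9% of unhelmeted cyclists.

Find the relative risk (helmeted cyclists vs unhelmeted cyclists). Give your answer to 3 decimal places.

RR = 0.1040 / 0.1690 = 0.615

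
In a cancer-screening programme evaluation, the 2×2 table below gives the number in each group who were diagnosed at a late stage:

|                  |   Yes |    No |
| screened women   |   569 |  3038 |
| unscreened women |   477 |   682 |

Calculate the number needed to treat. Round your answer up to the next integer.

risk, screened women = 569/3607 = 0.157749
risk, unscreened women = 477/1159 = 0.411562
absolute risk difference = 0.253813
1 / 0.253813 = 3.940 → round up → 4

4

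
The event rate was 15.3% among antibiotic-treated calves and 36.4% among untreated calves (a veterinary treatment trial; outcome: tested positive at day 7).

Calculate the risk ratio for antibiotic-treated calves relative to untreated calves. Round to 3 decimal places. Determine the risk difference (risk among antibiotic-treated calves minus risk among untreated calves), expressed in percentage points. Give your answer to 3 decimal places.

RR = 0.1530 / 0.3640 = 0.420
risk difference = 0.1530 − 0.3640 = -0.2110 → -21.100 percentage points

RR = 0.420; RD = -21.100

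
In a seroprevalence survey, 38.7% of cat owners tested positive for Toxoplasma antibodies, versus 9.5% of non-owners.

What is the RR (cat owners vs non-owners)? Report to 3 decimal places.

RR = 0.3870 / 0.0950 = 4.074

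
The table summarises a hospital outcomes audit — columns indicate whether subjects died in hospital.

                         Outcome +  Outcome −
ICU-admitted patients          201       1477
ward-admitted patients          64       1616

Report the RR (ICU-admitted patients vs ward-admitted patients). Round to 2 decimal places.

risk, ICU-admitted patients = 201/1678 = 0.11979
risk, ward-admitted patients = 64/1680 = 0.03810
RR = 0.11979 / 0.03810 = 3.14

3.14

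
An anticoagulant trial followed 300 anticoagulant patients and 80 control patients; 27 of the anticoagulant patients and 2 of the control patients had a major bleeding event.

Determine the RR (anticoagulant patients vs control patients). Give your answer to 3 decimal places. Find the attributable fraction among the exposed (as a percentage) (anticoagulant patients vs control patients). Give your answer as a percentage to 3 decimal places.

RR = 3.600; AR% = 72.222%

risk, anticoagulant patients = 27/300 = 0.09000
risk, control patients = 2/80 = 0.02500
RR = 0.09000 / 0.02500 = 3.600
AR% = (0.09000 − 0.02500) / 0.09000 = 0.7222 → 72.222%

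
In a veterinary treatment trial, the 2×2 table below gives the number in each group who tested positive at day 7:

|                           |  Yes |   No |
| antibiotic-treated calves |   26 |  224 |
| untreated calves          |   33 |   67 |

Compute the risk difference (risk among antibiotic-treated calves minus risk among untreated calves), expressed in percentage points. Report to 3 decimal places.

-22.600

risk, antibiotic-treated calves = 26/250 = 0.1040
risk, untreated calves = 33/100 = 0.3300
risk difference = 0.1040 − 0.3300 = -0.2260 → -22.600 percentage points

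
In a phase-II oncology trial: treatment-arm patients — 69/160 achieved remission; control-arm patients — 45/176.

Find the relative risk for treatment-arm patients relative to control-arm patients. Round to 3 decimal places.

risk, treatment-arm patients = 69/160 = 0.4313
risk, control-arm patients = 45/176 = 0.2557
RR = 0.4313 / 0.2557 = 1.687

RR = 1.687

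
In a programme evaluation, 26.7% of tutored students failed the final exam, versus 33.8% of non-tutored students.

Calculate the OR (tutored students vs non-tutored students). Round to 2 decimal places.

odds, tutored students = 0.2670/0.7330 = 0.3643
odds, non-tutored students = 0.3380/0.6620 = 0.5106
OR = 0.3643 / 0.5106 = 0.71

OR ≈ 0.71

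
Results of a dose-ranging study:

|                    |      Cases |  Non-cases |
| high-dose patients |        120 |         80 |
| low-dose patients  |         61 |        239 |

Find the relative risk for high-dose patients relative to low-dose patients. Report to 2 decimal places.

2.95

risk, high-dose patients = 120/200 = 0.6000
risk, low-dose patients = 61/300 = 0.2033
RR = 0.6000 / 0.2033 = 2.95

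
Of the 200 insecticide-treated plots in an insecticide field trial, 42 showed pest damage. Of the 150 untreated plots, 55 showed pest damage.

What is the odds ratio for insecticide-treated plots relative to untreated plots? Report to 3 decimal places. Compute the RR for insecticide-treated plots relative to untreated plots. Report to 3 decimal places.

OR = 0.459; RR = 0.573

odds, insecticide-treated plots = 42/158 = 0.2658
odds, untreated plots = 55/95 = 0.5789
OR = 0.2658 / 0.5789 = 0.459
risk, insecticide-treated plots = 42/200 = 0.2100
risk, untreated plots = 55/150 = 0.3667
RR = 0.2100 / 0.3667 = 0.573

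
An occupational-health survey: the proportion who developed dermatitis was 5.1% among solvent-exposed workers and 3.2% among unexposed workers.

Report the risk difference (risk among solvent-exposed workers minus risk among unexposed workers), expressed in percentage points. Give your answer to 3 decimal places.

risk difference = 0.05100 − 0.03200 = 0.01900 → 1.900 percentage points

RD ≈ 1.900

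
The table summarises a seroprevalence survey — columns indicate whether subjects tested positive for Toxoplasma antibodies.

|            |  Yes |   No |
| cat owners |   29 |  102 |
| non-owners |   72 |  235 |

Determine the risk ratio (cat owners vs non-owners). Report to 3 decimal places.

risk, cat owners = 29/131 = 0.2214
risk, non-owners = 72/307 = 0.2345
RR = 0.2214 / 0.2345 = 0.944

0.944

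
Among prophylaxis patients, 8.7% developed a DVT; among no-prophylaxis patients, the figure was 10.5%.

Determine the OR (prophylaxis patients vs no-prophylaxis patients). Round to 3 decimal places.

odds, prophylaxis patients = 0.0870/0.9130 = 0.0953
odds, no-prophylaxis patients = 0.1050/0.8950 = 0.1173
OR = 0.0953 / 0.1173 = 0.812

OR = 0.812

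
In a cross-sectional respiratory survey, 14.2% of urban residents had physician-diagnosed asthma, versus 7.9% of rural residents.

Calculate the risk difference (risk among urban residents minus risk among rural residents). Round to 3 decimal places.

risk difference = 0.1420 − 0.0790 = 0.063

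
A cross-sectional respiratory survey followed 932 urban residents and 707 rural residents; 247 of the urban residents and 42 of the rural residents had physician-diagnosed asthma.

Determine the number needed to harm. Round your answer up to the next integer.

risk, urban residents = 247/932 = 0.265021
risk, rural residents = 42/707 = 0.059406
absolute risk difference = 0.205616
1 / 0.205616 = 4.863 → round up → 5

NNH: 5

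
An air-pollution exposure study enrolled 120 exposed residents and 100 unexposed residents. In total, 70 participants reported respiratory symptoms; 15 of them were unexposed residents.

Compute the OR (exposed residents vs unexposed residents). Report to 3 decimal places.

exposed residents with the outcome: 70 − 15 = 55
exposed residents without the outcome: 120 − 55 = 65
unexposed residents without the outcome: 100 − 15 = 85
OR = (55 × 85) / (65 × 15) = 4675/975 ≈ 4.795

OR ≈ 4.795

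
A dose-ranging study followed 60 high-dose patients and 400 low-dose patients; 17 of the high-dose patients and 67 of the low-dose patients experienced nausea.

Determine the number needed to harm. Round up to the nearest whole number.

9

risk, high-dose patients = 17/60 = 0.283333
risk, low-dose patients = 67/400 = 0.167500
absolute risk difference = 0.115833
1 / 0.115833 = 8.633 → round up → 9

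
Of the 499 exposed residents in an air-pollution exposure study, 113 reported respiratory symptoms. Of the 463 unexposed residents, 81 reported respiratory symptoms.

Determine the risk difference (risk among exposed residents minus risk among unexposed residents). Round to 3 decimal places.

0.052

risk, exposed residents = 113/499 = 0.2265
risk, unexposed residents = 81/463 = 0.1749
risk difference = 0.2265 − 0.1749 = 0.052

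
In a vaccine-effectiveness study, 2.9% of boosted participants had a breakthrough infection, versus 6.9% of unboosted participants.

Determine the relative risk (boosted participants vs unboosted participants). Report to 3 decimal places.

RR = 0.02900 / 0.06900 = 0.420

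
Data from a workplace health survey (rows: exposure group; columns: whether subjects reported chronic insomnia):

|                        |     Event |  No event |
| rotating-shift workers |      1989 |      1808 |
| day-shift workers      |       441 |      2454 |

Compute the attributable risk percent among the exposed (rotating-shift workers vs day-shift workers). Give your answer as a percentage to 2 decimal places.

risk, rotating-shift workers = 1989/3797 = 0.5238
risk, day-shift workers = 441/2895 = 0.1523
AR% = (0.5238 − 0.1523) / 0.5238 = 0.7092 → 70.92%

70.92%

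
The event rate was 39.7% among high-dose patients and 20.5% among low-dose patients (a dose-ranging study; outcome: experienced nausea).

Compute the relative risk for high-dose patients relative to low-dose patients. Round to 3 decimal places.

RR = 0.3970 / 0.2050 = 1.937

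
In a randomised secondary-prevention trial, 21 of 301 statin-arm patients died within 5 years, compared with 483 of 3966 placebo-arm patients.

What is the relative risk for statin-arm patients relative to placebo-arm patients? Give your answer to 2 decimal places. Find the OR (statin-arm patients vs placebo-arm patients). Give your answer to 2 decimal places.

RR = 0.57; OR = 0.54

risk, statin-arm patients = 21/301 = 0.0698
risk, placebo-arm patients = 483/3966 = 0.1218
RR = 0.0698 / 0.1218 = 0.57
OR = (21 × 3483) / (280 × 483) = 73143/135240 ≈ 0.54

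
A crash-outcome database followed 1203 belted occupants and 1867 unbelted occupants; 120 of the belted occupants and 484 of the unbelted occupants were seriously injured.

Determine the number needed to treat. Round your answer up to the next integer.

7

risk, belted occupants = 120/1203 = 0.099751
risk, unbelted occupants = 484/1867 = 0.259239
absolute risk difference = 0.159489
1 / 0.159489 = 6.270 → round up → 7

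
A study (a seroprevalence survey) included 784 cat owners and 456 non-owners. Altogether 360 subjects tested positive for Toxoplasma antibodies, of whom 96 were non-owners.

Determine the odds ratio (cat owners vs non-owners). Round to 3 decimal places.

OR ≈ 1.904

cat owners with the outcome: 360 − 96 = 264
cat owners without the outcome: 784 − 264 = 520
non-owners without the outcome: 456 − 96 = 360
odds, cat owners = 264/520 = 0.5077
odds, non-owners = 96/360 = 0.2667
OR = 0.5077 / 0.2667 = 1.904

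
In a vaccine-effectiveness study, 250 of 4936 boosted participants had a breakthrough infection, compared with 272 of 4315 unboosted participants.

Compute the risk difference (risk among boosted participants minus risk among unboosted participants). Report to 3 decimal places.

-0.012

risk, boosted participants = 250/4936 = 0.0506
risk, unboosted participants = 272/4315 = 0.0630
risk difference = 0.0506 − 0.0630 = -0.012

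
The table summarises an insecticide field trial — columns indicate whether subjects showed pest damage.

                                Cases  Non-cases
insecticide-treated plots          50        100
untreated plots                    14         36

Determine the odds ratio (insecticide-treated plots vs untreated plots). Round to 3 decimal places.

OR = (50 × 36) / (100 × 14) = 1800/1400 ≈ 1.286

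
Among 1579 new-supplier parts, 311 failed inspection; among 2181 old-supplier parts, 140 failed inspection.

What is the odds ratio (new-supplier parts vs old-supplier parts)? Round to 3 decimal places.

OR = (311 × 2041) / (1268 × 140) = 634751/177520 ≈ 3.576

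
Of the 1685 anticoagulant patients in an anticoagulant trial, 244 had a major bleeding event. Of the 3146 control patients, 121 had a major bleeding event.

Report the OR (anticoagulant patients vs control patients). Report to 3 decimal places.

OR = (244 × 3025) / (1441 × 121) = 738100/174361 ≈ 4.233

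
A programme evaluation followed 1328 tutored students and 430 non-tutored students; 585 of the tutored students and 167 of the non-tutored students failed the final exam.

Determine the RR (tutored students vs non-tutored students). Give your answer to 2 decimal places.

risk, tutored students = 585/1328 = 0.4405
risk, non-tutored students = 167/430 = 0.3884
RR = 0.4405 / 0.3884 = 1.13

RR ≈ 1.13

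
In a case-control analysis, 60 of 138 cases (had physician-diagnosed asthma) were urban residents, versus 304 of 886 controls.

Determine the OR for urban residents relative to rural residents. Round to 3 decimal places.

OR ≈ 1.473

odds, urban residents = 60/304 = 0.1974
odds, rural residents = 78/582 = 0.1340
OR = 0.1974 / 0.1340 = 1.473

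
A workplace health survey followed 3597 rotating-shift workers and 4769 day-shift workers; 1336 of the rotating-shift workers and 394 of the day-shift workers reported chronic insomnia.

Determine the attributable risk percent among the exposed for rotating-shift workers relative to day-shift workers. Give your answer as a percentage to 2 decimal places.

AR% ≈ 77.76%

risk, rotating-shift workers = 1336/3597 = 0.3714
risk, day-shift workers = 394/4769 = 0.0826
AR% = (0.3714 − 0.0826) / 0.3714 = 0.7776 → 77.76%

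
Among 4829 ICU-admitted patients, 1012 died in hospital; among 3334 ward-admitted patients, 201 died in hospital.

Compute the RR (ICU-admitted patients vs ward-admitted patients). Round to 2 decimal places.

risk, ICU-admitted patients = 1012/4829 = 0.2096
risk, ward-admitted patients = 201/3334 = 0.0603
RR = 0.2096 / 0.0603 = 3.48

3.48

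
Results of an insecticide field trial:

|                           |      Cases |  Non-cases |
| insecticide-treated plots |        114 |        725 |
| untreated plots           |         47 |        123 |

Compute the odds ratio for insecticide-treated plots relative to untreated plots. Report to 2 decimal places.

odds, insecticide-treated plots = 114/725 = 0.1572
odds, untreated plots = 47/123 = 0.3821
OR = 0.1572 / 0.3821 = 0.41

OR = 0.41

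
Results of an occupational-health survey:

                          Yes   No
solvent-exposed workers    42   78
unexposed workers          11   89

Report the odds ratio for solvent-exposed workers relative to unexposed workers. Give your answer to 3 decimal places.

OR ≈ 4.357

odds, solvent-exposed workers = 42/78 = 0.5385
odds, unexposed workers = 11/89 = 0.1236
OR = 0.5385 / 0.1236 = 4.357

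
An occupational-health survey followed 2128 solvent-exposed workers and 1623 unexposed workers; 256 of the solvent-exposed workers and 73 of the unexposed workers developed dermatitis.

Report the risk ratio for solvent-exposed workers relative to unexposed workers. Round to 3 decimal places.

risk, solvent-exposed workers = 256/2128 = 0.12030
risk, unexposed workers = 73/1623 = 0.04498
RR = 0.12030 / 0.04498 = 2.675

RR = 2.675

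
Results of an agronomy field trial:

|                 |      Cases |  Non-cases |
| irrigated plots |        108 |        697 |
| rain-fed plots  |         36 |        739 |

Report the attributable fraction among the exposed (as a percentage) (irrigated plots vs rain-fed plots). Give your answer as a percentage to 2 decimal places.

AR%: 65.38%

risk, irrigated plots = 108/805 = 0.13416
risk, rain-fed plots = 36/775 = 0.04645
AR% = (0.13416 − 0.04645) / 0.13416 = 0.6538 → 65.38%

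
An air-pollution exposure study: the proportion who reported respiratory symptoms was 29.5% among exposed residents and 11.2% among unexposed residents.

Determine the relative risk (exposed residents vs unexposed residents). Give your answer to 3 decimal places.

RR = 0.2950 / 0.1120 = 2.634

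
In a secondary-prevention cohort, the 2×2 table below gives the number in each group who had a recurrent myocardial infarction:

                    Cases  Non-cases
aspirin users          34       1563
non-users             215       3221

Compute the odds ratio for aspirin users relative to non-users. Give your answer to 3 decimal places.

OR = (34 × 3221) / (1563 × 215) = 109514/336045 ≈ 0.326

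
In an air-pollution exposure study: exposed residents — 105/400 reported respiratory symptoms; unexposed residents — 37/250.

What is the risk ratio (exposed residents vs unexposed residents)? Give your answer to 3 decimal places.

risk, exposed residents = 105/400 = 0.2625
risk, unexposed residents = 37/250 = 0.1480
RR = 0.2625 / 0.1480 = 1.774

RR: 1.774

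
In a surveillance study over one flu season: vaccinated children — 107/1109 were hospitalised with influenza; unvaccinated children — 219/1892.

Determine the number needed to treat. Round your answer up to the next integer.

risk, vaccinated children = 107/1109 = 0.096483
risk, unvaccinated children = 219/1892 = 0.115751
absolute risk difference = 0.019267
1 / 0.019267 = 51.902 → round up → 52

NNT = 52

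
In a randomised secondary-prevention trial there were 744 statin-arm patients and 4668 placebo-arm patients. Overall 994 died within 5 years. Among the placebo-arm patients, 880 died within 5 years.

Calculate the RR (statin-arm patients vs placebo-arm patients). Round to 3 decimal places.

0.813

statin-arm patients with the outcome: 994 − 880 = 114
statin-arm patients without the outcome: 744 − 114 = 630
placebo-arm patients without the outcome: 4668 − 880 = 3788
risk, statin-arm patients = 114/744 = 0.1532
risk, placebo-arm patients = 880/4668 = 0.1885
RR = 0.1532 / 0.1885 = 0.813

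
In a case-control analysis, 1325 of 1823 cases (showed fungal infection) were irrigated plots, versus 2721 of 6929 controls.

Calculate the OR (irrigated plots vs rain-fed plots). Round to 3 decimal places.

OR = (1325 × 4208) / (2721 × 498) = 5575600/1355058 ≈ 4.115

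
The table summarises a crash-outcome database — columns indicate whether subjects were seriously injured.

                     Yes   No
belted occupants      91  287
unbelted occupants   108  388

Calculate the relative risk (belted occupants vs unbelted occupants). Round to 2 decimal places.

1.11

risk, belted occupants = 91/378 = 0.2407
risk, unbelted occupants = 108/496 = 0.2177
RR = 0.2407 / 0.2177 = 1.11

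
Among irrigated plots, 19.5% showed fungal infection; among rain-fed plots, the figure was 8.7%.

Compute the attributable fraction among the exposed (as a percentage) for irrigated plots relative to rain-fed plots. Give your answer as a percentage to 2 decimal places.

AR% = (0.1950 − 0.0870) / 0.1950 = 0.5538 → 55.38%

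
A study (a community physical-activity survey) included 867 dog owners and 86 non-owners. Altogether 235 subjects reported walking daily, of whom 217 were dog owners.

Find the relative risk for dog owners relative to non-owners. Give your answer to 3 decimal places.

RR: 1.196

dog owners without the outcome: 867 − 217 = 650
non-owners with the outcome: 235 − 217 = 18
non-owners without the outcome: 86 − 18 = 68
risk, dog owners = 217/867 = 0.2503
risk, non-owners = 18/86 = 0.2093
RR = 0.2503 / 0.2093 = 1.196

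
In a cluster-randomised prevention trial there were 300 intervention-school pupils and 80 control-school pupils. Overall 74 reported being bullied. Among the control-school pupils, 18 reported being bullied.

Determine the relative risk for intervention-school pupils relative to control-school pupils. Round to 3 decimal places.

0.830

intervention-school pupils with the outcome: 74 − 18 = 56
intervention-school pupils without the outcome: 300 − 56 = 244
control-school pupils without the outcome: 80 − 18 = 62
risk, intervention-school pupils = 56/300 = 0.1867
risk, control-school pupils = 18/80 = 0.2250
RR = 0.1867 / 0.2250 = 0.830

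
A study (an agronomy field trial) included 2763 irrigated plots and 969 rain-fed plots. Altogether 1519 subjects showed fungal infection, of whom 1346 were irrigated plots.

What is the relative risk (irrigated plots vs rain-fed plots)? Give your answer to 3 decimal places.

RR ≈ 2.729

irrigated plots without the outcome: 2763 − 1346 = 1417
rain-fed plots with the outcome: 1519 − 1346 = 173
rain-fed plots without the outcome: 969 − 173 = 796
risk, irrigated plots = 1346/2763 = 0.4872
risk, rain-fed plots = 173/969 = 0.1785
RR = 0.4872 / 0.1785 = 2.729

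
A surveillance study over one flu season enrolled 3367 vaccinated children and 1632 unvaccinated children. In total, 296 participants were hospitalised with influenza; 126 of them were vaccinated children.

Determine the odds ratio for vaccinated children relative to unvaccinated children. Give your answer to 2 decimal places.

0.33

vaccinated children without the outcome: 3367 − 126 = 3241
unvaccinated children with the outcome: 296 − 126 = 170
unvaccinated children without the outcome: 1632 − 170 = 1462
OR = (126 × 1462) / (3241 × 170) = 184212/550970 ≈ 0.33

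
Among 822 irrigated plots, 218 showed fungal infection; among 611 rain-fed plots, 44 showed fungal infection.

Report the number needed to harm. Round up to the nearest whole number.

NNH = 6

risk, irrigated plots = 218/822 = 0.265207
risk, rain-fed plots = 44/611 = 0.072013
absolute risk difference = 0.193194
1 / 0.193194 = 5.176 → round up → 6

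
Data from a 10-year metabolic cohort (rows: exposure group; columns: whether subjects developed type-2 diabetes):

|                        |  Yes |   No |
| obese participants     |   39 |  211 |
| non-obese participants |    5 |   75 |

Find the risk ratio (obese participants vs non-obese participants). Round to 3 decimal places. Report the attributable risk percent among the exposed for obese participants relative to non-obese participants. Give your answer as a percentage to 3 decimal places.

risk, obese participants = 39/250 = 0.1560
risk, non-obese participants = 5/80 = 0.0625
RR = 0.1560 / 0.0625 = 2.496
AR% = (0.1560 − 0.0625) / 0.1560 = 0.5994 → 59.936%

RR = 2.496; AR% = 59.936%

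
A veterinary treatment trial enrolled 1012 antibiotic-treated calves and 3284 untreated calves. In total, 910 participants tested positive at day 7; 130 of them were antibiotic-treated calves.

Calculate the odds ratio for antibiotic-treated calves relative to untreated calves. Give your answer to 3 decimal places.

0.473

antibiotic-treated calves without the outcome: 1012 − 130 = 882
untreated calves with the outcome: 910 − 130 = 780
untreated calves without the outcome: 3284 − 780 = 2504
odds, antibiotic-treated calves = 130/882 = 0.1474
odds, untreated calves = 780/2504 = 0.3115
OR = 0.1474 / 0.3115 = 0.473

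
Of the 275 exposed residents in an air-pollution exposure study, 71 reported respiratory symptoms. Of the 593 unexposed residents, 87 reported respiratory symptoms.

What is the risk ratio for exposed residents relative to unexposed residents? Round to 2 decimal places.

1.76

risk, exposed residents = 71/275 = 0.2582
risk, unexposed residents = 87/593 = 0.1467
RR = 0.2582 / 0.1467 = 1.76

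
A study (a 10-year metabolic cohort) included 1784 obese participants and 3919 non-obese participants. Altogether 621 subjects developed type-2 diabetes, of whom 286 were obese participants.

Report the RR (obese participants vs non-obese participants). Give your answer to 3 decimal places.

RR: 1.875

obese participants without the outcome: 1784 − 286 = 1498
non-obese participants with the outcome: 621 − 286 = 335
non-obese participants without the outcome: 3919 − 335 = 3584
risk, obese participants = 286/1784 = 0.1603
risk, non-obese participants = 335/3919 = 0.0855
RR = 0.1603 / 0.0855 = 1.875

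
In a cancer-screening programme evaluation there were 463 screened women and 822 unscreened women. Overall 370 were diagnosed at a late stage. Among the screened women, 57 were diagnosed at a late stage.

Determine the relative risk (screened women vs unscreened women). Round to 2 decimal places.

screened women without the outcome: 463 − 57 = 406
unscreened women with the outcome: 370 − 57 = 313
unscreened women without the outcome: 822 − 313 = 509
risk, screened women = 57/463 = 0.1231
risk, unscreened women = 313/822 = 0.3808
RR = 0.1231 / 0.3808 = 0.32

RR: 0.32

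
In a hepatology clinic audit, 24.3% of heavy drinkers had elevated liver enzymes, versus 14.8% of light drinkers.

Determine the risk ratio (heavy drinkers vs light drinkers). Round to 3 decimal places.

RR = 0.2430 / 0.1480 = 1.642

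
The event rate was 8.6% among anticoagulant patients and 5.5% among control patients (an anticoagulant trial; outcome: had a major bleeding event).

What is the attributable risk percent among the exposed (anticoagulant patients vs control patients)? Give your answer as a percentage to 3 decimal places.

AR% = (0.0860 − 0.0550) / 0.0860 = 0.3605 → 36.047%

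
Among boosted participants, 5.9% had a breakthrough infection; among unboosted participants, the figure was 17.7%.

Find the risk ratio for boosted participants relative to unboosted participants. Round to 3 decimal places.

RR = 0.0590 / 0.1770 = 0.333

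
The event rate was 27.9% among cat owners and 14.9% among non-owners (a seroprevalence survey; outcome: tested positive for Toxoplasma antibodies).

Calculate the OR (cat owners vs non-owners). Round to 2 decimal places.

2.21

odds, cat owners = 0.2790/0.7210 = 0.3870
odds, non-owners = 0.1490/0.8510 = 0.1751
OR = 0.3870 / 0.1751 = 2.21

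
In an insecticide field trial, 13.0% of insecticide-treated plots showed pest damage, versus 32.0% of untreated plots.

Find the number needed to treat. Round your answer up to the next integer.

NNT ≈ 6

absolute risk difference = 0.190000
1 / 0.190000 = 5.263 → round up → 6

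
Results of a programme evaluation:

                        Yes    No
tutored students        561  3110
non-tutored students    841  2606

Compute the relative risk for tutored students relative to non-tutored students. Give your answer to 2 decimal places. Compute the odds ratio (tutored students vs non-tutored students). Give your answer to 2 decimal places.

risk, tutored students = 561/3671 = 0.1528
risk, non-tutored students = 841/3447 = 0.2440
RR = 0.1528 / 0.2440 = 0.63
OR = (561 × 2606) / (3110 × 841) = 1461966/2615510 ≈ 0.56

RR = 0.63; OR = 0.56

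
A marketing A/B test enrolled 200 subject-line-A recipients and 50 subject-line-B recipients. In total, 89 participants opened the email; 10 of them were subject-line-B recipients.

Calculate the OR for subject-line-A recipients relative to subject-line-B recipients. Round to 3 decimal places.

subject-line-A recipients with the outcome: 89 − 10 = 79
subject-line-A recipients without the outcome: 200 − 79 = 121
subject-line-B recipients without the outcome: 50 − 10 = 40
odds, subject-line-A recipients = 79/121 = 0.6529
odds, subject-line-B recipients = 10/40 = 0.2500
OR = 0.6529 / 0.2500 = 2.612

OR ≈ 2.612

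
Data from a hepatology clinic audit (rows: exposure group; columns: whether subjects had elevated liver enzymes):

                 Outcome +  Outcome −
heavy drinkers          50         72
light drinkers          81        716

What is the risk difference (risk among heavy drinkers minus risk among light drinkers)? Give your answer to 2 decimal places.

0.31

risk, heavy drinkers = 50/122 = 0.4098
risk, light drinkers = 81/797 = 0.1016
risk difference = 0.4098 − 0.1016 = 0.31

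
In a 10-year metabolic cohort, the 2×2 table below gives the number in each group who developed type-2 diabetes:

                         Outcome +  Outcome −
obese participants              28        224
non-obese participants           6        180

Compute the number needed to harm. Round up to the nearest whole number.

13

risk, obese participants = 28/252 = 0.111111
risk, non-obese participants = 6/186 = 0.032258
absolute risk difference = 0.078853
1 / 0.078853 = 12.682 → round up → 13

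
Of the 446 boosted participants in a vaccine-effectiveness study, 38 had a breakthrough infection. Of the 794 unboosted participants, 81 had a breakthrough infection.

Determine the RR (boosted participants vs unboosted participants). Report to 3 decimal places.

RR = 0.835

risk, boosted participants = 38/446 = 0.0852
risk, unboosted participants = 81/794 = 0.1020
RR = 0.0852 / 0.1020 = 0.835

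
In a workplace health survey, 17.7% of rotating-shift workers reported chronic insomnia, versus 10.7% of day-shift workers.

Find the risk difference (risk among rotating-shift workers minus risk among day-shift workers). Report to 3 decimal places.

risk difference = 0.1770 − 0.1070 = 0.070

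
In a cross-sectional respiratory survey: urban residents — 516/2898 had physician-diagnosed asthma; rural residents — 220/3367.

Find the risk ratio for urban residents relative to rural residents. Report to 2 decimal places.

risk, urban residents = 516/2898 = 0.1781
risk, rural residents = 220/3367 = 0.0653
RR = 0.1781 / 0.0653 = 2.73

RR: 2.73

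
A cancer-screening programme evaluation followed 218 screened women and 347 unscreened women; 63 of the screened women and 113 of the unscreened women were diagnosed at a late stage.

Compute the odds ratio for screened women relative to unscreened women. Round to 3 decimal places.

OR = (63 × 234) / (155 × 113) = 14742/17515 ≈ 0.842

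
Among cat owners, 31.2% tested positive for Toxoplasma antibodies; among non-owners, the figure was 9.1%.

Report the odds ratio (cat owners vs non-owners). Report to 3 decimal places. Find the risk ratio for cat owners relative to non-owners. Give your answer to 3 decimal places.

OR = 4.530; RR = 3.429

odds, cat owners = 0.3120/0.6880 = 0.4535
odds, non-owners = 0.0910/0.9090 = 0.1001
OR = 0.4535 / 0.1001 = 4.530
RR = 0.3120 / 0.0910 = 3.429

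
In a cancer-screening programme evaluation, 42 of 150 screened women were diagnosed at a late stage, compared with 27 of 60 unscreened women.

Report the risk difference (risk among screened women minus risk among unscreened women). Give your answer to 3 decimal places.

risk, screened women = 42/150 = 0.2800
risk, unscreened women = 27/60 = 0.4500
risk difference = 0.2800 − 0.4500 = -0.170

RD = -0.170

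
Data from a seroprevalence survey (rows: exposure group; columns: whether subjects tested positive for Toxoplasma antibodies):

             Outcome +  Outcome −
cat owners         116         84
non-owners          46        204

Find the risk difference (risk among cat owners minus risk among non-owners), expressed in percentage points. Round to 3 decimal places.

39.600

risk, cat owners = 116/200 = 0.5800
risk, non-owners = 46/250 = 0.1840
risk difference = 0.5800 − 0.1840 = 0.3960 → 39.600 percentage points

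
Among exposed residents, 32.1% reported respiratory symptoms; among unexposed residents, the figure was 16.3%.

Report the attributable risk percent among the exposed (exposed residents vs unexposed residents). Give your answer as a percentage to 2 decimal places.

AR% = (0.3210 − 0.1630) / 0.3210 = 0.4922 → 49.22%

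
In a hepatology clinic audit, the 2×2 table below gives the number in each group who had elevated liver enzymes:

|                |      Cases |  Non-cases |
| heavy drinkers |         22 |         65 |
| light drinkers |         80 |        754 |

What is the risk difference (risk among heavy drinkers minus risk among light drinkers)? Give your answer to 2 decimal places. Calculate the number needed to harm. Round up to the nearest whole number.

risk, heavy drinkers = 22/87 = 0.2529
risk, light drinkers = 80/834 = 0.0959
risk difference = 0.2529 − 0.0959 = 0.16
absolute risk difference = 0.156950
1 / 0.156950 = 6.371 → round up → 7

RD = 0.16; NNH = 7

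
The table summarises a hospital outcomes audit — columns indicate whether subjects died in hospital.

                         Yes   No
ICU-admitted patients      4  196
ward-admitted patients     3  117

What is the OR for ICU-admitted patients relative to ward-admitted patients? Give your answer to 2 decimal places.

OR = (4 × 117) / (196 × 3) = 468/588 ≈ 0.80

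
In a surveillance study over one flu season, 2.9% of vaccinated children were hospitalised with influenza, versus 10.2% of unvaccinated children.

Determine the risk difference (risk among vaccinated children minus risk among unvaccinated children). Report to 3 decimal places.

risk difference = 0.02900 − 0.10200 = -0.073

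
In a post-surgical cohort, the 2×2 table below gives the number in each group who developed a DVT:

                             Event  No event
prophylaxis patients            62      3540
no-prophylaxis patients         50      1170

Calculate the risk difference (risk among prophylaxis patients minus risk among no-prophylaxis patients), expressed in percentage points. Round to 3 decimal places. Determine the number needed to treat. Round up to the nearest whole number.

RD = -2.377; NNT = 43

risk, prophylaxis patients = 62/3602 = 0.01721
risk, no-prophylaxis patients = 50/1220 = 0.04098
risk difference = 0.01721 − 0.04098 = -0.02377 → -2.377 percentage points
absolute risk difference = 0.023771
1 / 0.023771 = 42.068 → round up → 43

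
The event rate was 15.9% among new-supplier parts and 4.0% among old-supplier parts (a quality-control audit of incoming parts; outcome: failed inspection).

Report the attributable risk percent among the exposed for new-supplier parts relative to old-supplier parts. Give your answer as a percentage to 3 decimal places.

AR% = (0.15900 − 0.04000) / 0.15900 = 0.7484 → 74.843%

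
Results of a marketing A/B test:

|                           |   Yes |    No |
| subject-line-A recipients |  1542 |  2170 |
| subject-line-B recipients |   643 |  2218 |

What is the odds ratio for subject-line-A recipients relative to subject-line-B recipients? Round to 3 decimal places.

OR = (1542 × 2218) / (2170 × 643) = 3420156/1395310 ≈ 2.451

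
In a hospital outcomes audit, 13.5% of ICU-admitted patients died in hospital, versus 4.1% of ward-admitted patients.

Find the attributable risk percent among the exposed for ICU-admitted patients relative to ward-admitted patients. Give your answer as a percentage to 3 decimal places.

AR% = (0.13500 − 0.04100) / 0.13500 = 0.6963 → 69.630%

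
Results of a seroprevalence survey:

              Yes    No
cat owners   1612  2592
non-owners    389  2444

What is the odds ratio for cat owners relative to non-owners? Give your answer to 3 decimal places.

OR = (1612 × 2444) / (2592 × 389) = 3939728/1008288 ≈ 3.907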